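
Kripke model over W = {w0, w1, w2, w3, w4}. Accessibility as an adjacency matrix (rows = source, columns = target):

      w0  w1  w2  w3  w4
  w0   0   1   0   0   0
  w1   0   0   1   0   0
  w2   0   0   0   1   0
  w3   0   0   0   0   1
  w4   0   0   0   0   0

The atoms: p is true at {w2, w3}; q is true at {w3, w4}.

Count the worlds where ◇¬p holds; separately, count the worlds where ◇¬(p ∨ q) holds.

2 and 1

For ◇¬p:
w0: successors {w1}; ¬p there: w1:T. ✓
w1: successors {w2}; ¬p there: w2:F. ✗
w2: successors {w3}; ¬p there: w3:F. ✗
w3: successors {w4}; ¬p there: w4:T. ✓
w4: no successors, so ◇¬p fails. ✗
— 2 worlds.
For ◇¬(p ∨ q):
w0: successors {w1}; ¬(p ∨ q) there: w1:T. ✓
w1: successors {w2}; ¬(p ∨ q) there: w2:F. ✗
w2: successors {w3}; ¬(p ∨ q) there: w3:F. ✗
w3: successors {w4}; ¬(p ∨ q) there: w4:F. ✗
w4: no successors, so ◇¬(p ∨ q) fails. ✗
— 1 world.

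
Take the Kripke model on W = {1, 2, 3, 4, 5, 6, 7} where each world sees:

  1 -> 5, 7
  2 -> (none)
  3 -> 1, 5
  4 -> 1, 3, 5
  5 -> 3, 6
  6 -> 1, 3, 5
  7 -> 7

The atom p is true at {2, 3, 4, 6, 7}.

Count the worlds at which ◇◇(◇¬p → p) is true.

1: successors {5, 7}; ◇(◇¬p → p) there: 5:T, 7:T. ✓
2: no successors, so ◇◇(◇¬p → p) fails. ✗
3: successors {1, 5}; ◇(◇¬p → p) there: 1:T, 5:T. ✓
4: successors {1, 3, 5}; ◇(◇¬p → p) there: 1:T, 3:T, 5:T. ✓
5: successors {3, 6}; ◇(◇¬p → p) there: 3:T, 6:T. ✓
6: successors {1, 3, 5}; ◇(◇¬p → p) there: 1:T, 3:T, 5:T. ✓
7: successors {7}; ◇(◇¬p → p) there: 7:T. ✓
Satisfying worlds: {1, 3, 4, 5, 6, 7}.

6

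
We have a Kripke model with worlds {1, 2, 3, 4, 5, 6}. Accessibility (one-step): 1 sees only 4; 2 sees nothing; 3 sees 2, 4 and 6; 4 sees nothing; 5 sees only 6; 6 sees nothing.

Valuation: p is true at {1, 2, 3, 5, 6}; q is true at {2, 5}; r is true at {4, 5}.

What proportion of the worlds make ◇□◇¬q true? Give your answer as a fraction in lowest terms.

1/2

1: successors {4}; □◇¬q there: 4:T. ✓
2: no successors, so ◇□◇¬q fails. ✗
3: successors {2, 4, 6}; □◇¬q there: 2:T, 4:T, 6:T. ✓
4: no successors, so ◇□◇¬q fails. ✗
5: successors {6}; □◇¬q there: 6:T. ✓
6: no successors, so ◇□◇¬q fails. ✗
That's 3 of 6 worlds, so 3/6 = 1/2.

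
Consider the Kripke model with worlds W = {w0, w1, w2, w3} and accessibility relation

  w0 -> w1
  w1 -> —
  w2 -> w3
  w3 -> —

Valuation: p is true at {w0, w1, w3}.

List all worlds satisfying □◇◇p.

{w1, w3}

w0: successors {w1}; ◇◇p there: w1:F. ✗
w1: no successors, so □◇◇p holds vacuously. ✓
w2: successors {w3}; ◇◇p there: w3:F. ✗
w3: no successors, so □◇◇p holds vacuously. ✓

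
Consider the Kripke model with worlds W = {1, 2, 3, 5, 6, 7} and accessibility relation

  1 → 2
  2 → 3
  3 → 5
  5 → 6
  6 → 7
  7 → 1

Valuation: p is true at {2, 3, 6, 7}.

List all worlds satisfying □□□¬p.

1: successors {2}; □□¬p there: 2:T. ✓
2: successors {3}; □□¬p there: 3:F. ✗
3: successors {5}; □□¬p there: 5:F. ✗
5: successors {6}; □□¬p there: 6:T. ✓
6: successors {7}; □□¬p there: 7:F. ✗
7: successors {1}; □□¬p there: 1:F. ✗

{1, 5}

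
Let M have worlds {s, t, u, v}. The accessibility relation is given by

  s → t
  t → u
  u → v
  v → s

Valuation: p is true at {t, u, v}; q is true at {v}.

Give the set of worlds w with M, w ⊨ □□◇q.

s: successors {t}; □◇q there: t:T. ✓
t: successors {u}; □◇q there: u:F. ✗
u: successors {v}; □◇q there: v:F. ✗
v: successors {s}; □◇q there: s:F. ✗

{s}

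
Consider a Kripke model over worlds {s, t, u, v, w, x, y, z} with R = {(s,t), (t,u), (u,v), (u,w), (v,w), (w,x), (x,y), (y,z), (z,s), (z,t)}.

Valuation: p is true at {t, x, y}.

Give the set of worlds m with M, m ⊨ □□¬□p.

{s, w, x, z}

s: successors {t}; □¬□p there: t:T. ✓
t: successors {u}; □¬□p there: u:F. ✗
u: successors {v, w}; □¬□p there: v:F, w:F. ✗
v: successors {w}; □¬□p there: w:F. ✗
w: successors {x}; □¬□p there: x:T. ✓
x: successors {y}; □¬□p there: y:T. ✓
y: successors {z}; □¬□p there: z:F. ✗
z: successors {s, t}; □¬□p there: s:T, t:T. ✓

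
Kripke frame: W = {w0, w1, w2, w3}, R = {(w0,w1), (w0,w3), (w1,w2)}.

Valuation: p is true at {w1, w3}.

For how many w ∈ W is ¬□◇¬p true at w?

w0: □◇¬p is F. ✓
w1: □◇¬p is F. ✓
w2: □◇¬p is T. ✗
w3: □◇¬p is T. ✗
Satisfying worlds: {w0, w1}.

2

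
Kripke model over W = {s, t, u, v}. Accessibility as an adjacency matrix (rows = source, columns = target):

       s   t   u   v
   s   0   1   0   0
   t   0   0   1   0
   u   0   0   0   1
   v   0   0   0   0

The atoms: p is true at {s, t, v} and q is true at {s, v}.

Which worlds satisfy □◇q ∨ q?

s: □◇q is F, q is T. ✓
t: □◇q is T, q is F. ✓
u: □◇q is F, q is F. ✗
v: □◇q is T, q is T. ✓

{s, t, v}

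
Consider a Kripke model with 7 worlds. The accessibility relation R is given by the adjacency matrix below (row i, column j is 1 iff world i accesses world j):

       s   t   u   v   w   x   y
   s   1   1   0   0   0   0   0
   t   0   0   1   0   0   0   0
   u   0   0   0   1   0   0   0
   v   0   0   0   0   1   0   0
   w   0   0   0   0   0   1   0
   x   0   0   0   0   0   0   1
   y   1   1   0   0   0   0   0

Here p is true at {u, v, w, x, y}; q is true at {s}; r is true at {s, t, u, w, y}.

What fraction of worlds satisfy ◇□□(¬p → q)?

s: successors {s, t}; □□(¬p → q) there: s:F, t:T. ✓
t: successors {u}; □□(¬p → q) there: u:T. ✓
u: successors {v}; □□(¬p → q) there: v:T. ✓
v: successors {w}; □□(¬p → q) there: w:T. ✓
w: successors {x}; □□(¬p → q) there: x:F. ✗
x: successors {y}; □□(¬p → q) there: y:F. ✗
y: successors {s, t}; □□(¬p → q) there: s:F, t:T. ✓
That's 5 of 7 worlds, so 5/7.

5/7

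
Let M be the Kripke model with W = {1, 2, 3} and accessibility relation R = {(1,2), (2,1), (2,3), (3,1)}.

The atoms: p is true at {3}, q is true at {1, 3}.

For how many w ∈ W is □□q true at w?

1: successors {2}; □q there: 2:T. ✓
2: successors {1, 3}; □q there: 1:F, 3:T. ✗
3: successors {1}; □q there: 1:F. ✗
Satisfying worlds: {1}.

1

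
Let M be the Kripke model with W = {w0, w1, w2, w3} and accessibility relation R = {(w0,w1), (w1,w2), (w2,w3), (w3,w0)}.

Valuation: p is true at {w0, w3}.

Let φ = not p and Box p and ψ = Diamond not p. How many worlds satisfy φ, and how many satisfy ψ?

For not p and Box p:
w0: not p is F, Box p is F. ✗
w1: not p is T, Box p is F. ✗
w2: not p is T, Box p is T. ✓
w3: not p is F, Box p is T. ✗
— 1 world.
For Diamond not p:
w0: successors {w1}; not p there: w1:T. ✓
w1: successors {w2}; not p there: w2:T. ✓
w2: successors {w3}; not p there: w3:F. ✗
w3: successors {w0}; not p there: w0:F. ✗
— 2 worlds.

1 and 2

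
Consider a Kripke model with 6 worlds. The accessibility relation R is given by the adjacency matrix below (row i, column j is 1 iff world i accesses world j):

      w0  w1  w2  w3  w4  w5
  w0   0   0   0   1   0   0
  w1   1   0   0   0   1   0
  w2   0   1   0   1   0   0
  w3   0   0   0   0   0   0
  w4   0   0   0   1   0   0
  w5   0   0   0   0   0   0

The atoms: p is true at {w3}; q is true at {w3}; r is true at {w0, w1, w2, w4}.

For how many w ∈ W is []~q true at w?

w0: successors {w3}; ~q there: w3:F. ✗
w1: successors {w0, w4}; ~q there: w0:T, w4:T. ✓
w2: successors {w1, w3}; ~q there: w1:T, w3:F. ✗
w3: no successors, so []~q holds vacuously. ✓
w4: successors {w3}; ~q there: w3:F. ✗
w5: no successors, so []~q holds vacuously. ✓
Satisfying worlds: {w1, w3, w5}.

3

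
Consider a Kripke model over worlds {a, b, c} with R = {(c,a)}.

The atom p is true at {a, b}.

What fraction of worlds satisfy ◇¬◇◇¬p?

a: no successors, so ◇¬◇◇¬p fails. ✗
b: no successors, so ◇¬◇◇¬p fails. ✗
c: successors {a}; ¬◇◇¬p there: a:T. ✓
That's 1 of 3 worlds, so 1/3.

1/3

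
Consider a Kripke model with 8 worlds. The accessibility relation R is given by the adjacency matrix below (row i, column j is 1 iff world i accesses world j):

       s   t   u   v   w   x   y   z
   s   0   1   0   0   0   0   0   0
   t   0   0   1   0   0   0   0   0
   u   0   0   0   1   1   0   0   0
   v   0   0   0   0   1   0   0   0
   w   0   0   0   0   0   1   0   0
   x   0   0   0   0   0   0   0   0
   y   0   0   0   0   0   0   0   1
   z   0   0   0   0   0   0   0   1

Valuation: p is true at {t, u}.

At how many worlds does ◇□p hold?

s: successors {t}; □p there: t:T. ✓
t: successors {u}; □p there: u:F. ✗
u: successors {v, w}; □p there: v:F, w:F. ✗
v: successors {w}; □p there: w:F. ✗
w: successors {x}; □p there: x:T. ✓
x: no successors, so ◇□p fails. ✗
y: successors {z}; □p there: z:F. ✗
z: successors {z}; □p there: z:F. ✗
Satisfying worlds: {s, w}.

2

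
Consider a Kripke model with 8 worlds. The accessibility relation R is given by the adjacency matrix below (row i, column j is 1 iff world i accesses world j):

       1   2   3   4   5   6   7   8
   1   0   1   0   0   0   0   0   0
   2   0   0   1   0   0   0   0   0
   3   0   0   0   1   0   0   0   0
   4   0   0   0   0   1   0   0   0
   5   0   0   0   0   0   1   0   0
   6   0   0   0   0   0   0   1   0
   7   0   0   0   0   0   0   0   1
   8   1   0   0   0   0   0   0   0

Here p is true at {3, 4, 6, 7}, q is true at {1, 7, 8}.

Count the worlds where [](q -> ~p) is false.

1: successors {2}; q -> ~p there: 2:T. ✓
2: successors {3}; q -> ~p there: 3:T. ✓
3: successors {4}; q -> ~p there: 4:T. ✓
4: successors {5}; q -> ~p there: 5:T. ✓
5: successors {6}; q -> ~p there: 6:T. ✓
6: successors {7}; q -> ~p there: 7:F. ✗
7: successors {8}; q -> ~p there: 8:T. ✓
8: successors {1}; q -> ~p there: 1:T. ✓
Satisfying worlds: {1, 2, 3, 4, 5, 7, 8}.
So [](q -> ~p) fails at the other 1 world.

1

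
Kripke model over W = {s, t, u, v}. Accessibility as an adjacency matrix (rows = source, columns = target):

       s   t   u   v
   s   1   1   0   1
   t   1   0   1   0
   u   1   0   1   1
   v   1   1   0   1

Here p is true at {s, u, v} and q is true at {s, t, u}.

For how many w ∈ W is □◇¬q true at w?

s: successors {s, t, v}; ◇¬q there: s:T, t:F, v:T. ✗
t: successors {s, u}; ◇¬q there: s:T, u:T. ✓
u: successors {s, u, v}; ◇¬q there: s:T, u:T, v:T. ✓
v: successors {s, t, v}; ◇¬q there: s:T, t:F, v:T. ✗
Satisfying worlds: {t, u}.

2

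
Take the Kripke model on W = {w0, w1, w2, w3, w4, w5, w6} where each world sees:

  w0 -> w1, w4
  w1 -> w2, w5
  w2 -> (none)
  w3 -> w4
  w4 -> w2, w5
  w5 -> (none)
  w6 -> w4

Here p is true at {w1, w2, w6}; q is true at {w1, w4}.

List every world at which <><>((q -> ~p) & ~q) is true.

w0: successors {w1, w4}; <>((q -> ~p) & ~q) there: w1:T, w4:T. ✓
w1: successors {w2, w5}; <>((q -> ~p) & ~q) there: w2:F, w5:F. ✗
w2: no successors, so <><>((q -> ~p) & ~q) fails. ✗
w3: successors {w4}; <>((q -> ~p) & ~q) there: w4:T. ✓
w4: successors {w2, w5}; <>((q -> ~p) & ~q) there: w2:F, w5:F. ✗
w5: no successors, so <><>((q -> ~p) & ~q) fails. ✗
w6: successors {w4}; <>((q -> ~p) & ~q) there: w4:T. ✓

{w0, w3, w6}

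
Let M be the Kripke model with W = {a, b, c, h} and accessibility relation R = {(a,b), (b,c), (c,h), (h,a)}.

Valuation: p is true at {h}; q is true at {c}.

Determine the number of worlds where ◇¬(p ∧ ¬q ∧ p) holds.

3

a: successors {b}; ¬(p ∧ ¬q ∧ p) there: b:T. ✓
b: successors {c}; ¬(p ∧ ¬q ∧ p) there: c:T. ✓
c: successors {h}; ¬(p ∧ ¬q ∧ p) there: h:F. ✗
h: successors {a}; ¬(p ∧ ¬q ∧ p) there: a:T. ✓
Satisfying worlds: {a, b, h}.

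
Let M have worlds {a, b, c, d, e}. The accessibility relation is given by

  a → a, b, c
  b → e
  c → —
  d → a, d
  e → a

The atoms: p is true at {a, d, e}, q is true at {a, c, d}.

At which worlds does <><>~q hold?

{a, d, e}

a: successors {a, b, c}; <>~q there: a:T, b:T, c:F. ✓
b: successors {e}; <>~q there: e:F. ✗
c: no successors, so <><>~q fails. ✗
d: successors {a, d}; <>~q there: a:T, d:F. ✓
e: successors {a}; <>~q there: a:T. ✓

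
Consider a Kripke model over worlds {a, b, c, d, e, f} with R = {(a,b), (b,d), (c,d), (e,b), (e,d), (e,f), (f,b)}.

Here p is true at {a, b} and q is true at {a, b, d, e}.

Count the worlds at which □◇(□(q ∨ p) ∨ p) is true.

a: successors {b}; ◇(□(q ∨ p) ∨ p) there: b:T. ✓
b: successors {d}; ◇(□(q ∨ p) ∨ p) there: d:F. ✗
c: successors {d}; ◇(□(q ∨ p) ∨ p) there: d:F. ✗
d: no successors, so □◇(□(q ∨ p) ∨ p) holds vacuously. ✓
e: successors {b, d, f}; ◇(□(q ∨ p) ∨ p) there: b:T, d:F, f:T. ✗
f: successors {b}; ◇(□(q ∨ p) ∨ p) there: b:T. ✓
Satisfying worlds: {a, d, f}.

3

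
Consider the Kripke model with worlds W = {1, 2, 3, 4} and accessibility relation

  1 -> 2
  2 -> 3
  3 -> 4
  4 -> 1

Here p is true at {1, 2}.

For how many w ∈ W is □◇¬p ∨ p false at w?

2

1: □◇¬p is T, p is T. ✓
2: □◇¬p is T, p is T. ✓
3: □◇¬p is F, p is F. ✗
4: □◇¬p is F, p is F. ✗
Satisfying worlds: {1, 2}.
So □◇¬p ∨ p fails at the other 2 worlds.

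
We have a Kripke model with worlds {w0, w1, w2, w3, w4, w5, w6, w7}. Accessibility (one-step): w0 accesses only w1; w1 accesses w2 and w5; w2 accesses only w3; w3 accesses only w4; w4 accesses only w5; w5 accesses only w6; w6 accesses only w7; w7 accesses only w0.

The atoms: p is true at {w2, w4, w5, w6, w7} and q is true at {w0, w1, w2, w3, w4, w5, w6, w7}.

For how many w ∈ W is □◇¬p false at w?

6

w0: successors {w1}; ◇¬p there: w1:F. ✗
w1: successors {w2, w5}; ◇¬p there: w2:T, w5:F. ✗
w2: successors {w3}; ◇¬p there: w3:F. ✗
w3: successors {w4}; ◇¬p there: w4:F. ✗
w4: successors {w5}; ◇¬p there: w5:F. ✗
w5: successors {w6}; ◇¬p there: w6:F. ✗
w6: successors {w7}; ◇¬p there: w7:T. ✓
w7: successors {w0}; ◇¬p there: w0:T. ✓
Satisfying worlds: {w6, w7}.
So □◇¬p fails at the other 6 worlds.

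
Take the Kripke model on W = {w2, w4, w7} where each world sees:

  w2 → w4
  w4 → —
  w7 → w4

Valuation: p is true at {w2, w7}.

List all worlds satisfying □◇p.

w2: successors {w4}; ◇p there: w4:F. ✗
w4: no successors, so □◇p holds vacuously. ✓
w7: successors {w4}; ◇p there: w4:F. ✗

{w4}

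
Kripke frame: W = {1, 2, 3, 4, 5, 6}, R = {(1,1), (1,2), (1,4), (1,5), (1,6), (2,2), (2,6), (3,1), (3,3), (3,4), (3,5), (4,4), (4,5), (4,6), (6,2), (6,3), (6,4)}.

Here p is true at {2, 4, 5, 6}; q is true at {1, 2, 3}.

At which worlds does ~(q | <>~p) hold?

{4, 5}

1: q | <>~p is T. ✗
2: q | <>~p is T. ✗
3: q | <>~p is T. ✗
4: q | <>~p is F. ✓
5: q | <>~p is F. ✓
6: q | <>~p is T. ✗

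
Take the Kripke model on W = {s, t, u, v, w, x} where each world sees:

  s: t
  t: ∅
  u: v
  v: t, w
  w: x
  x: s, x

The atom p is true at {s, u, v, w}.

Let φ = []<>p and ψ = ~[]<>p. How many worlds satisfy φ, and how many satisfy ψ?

For []<>p:
s: successors {t}; <>p there: t:F. ✗
t: no successors, so []<>p holds vacuously. ✓
u: successors {v}; <>p there: v:T. ✓
v: successors {t, w}; <>p there: t:F, w:F. ✗
w: successors {x}; <>p there: x:T. ✓
x: successors {s, x}; <>p there: s:F, x:T. ✗
— 3 worlds.
For ~[]<>p:
s: []<>p is F. ✓
t: []<>p is T. ✗
u: []<>p is T. ✗
v: []<>p is F. ✓
w: []<>p is T. ✗
x: []<>p is F. ✓
— 3 worlds.

3 and 3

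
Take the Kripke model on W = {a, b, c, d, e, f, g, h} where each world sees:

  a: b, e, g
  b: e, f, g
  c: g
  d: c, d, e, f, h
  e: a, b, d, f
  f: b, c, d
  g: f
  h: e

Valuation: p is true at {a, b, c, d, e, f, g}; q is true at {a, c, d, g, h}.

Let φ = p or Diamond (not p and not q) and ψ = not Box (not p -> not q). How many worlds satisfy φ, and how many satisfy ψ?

For p or Diamond (not p and not q):
a: p is T, Diamond (not p and not q) is F. ✓
b: p is T, Diamond (not p and not q) is F. ✓
c: p is T, Diamond (not p and not q) is F. ✓
d: p is T, Diamond (not p and not q) is F. ✓
e: p is T, Diamond (not p and not q) is F. ✓
f: p is T, Diamond (not p and not q) is F. ✓
g: p is T, Diamond (not p and not q) is F. ✓
h: p is F, Diamond (not p and not q) is F. ✗
— 7 worlds.
For not Box (not p -> not q):
a: Box (not p -> not q) is T. ✗
b: Box (not p -> not q) is T. ✗
c: Box (not p -> not q) is T. ✗
d: Box (not p -> not q) is F. ✓
e: Box (not p -> not q) is T. ✗
f: Box (not p -> not q) is T. ✗
g: Box (not p -> not q) is T. ✗
h: Box (not p -> not q) is T. ✗
— 1 world.

7 and 1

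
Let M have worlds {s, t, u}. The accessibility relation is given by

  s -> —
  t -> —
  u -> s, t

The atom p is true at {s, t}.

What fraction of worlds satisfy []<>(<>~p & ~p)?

s: no successors, so []<>(<>~p & ~p) holds vacuously. ✓
t: no successors, so []<>(<>~p & ~p) holds vacuously. ✓
u: successors {s, t}; <>(<>~p & ~p) there: s:F, t:F. ✗
That's 2 of 3 worlds, so 2/3.

2/3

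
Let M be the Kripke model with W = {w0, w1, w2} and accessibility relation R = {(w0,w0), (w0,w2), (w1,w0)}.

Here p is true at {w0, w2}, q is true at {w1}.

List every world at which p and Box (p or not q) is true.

{w0, w2}

w0: p is T, Box (p or not q) is T. ✓
w1: p is F, Box (p or not q) is T. ✗
w2: p is T, Box (p or not q) is T. ✓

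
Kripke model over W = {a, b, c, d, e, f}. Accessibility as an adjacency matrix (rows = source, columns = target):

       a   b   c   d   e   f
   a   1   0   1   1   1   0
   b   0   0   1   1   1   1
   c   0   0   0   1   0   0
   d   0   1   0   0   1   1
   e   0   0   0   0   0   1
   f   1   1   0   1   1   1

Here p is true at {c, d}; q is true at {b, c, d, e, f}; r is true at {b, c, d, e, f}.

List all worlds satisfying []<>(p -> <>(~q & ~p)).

a: successors {a, c, d, e}; <>(p -> <>(~q & ~p)) there: a:T, c:F, d:T, e:T. ✗
b: successors {c, d, e, f}; <>(p -> <>(~q & ~p)) there: c:F, d:T, e:T, f:T. ✗
c: successors {d}; <>(p -> <>(~q & ~p)) there: d:T. ✓
d: successors {b, e, f}; <>(p -> <>(~q & ~p)) there: b:T, e:T, f:T. ✓
e: successors {f}; <>(p -> <>(~q & ~p)) there: f:T. ✓
f: successors {a, b, d, e, f}; <>(p -> <>(~q & ~p)) there: a:T, b:T, d:T, e:T, f:T. ✓

{c, d, e, f}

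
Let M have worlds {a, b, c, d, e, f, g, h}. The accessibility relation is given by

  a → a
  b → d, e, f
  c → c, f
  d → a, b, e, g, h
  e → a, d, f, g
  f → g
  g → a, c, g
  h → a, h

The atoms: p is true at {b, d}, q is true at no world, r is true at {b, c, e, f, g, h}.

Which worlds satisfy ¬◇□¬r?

{b, c, f}

a: ◇□¬r is T. ✗
b: ◇□¬r is F. ✓
c: ◇□¬r is F. ✓
d: ◇□¬r is T. ✗
e: ◇□¬r is T. ✗
f: ◇□¬r is F. ✓
g: ◇□¬r is T. ✗
h: ◇□¬r is T. ✗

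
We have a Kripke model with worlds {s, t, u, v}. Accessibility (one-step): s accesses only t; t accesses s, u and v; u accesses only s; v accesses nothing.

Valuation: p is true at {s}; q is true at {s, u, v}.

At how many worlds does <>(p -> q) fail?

1

s: successors {t}; p -> q there: t:T. ✓
t: successors {s, u, v}; p -> q there: s:T, u:T, v:T. ✓
u: successors {s}; p -> q there: s:T. ✓
v: no successors, so <>(p -> q) fails. ✗
Satisfying worlds: {s, t, u}.
So <>(p -> q) fails at the other 1 world.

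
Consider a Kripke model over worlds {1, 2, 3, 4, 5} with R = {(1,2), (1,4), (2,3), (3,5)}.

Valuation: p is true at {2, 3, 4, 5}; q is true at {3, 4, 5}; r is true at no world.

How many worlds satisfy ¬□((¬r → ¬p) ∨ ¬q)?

1: □((¬r → ¬p) ∨ ¬q) is F. ✓
2: □((¬r → ¬p) ∨ ¬q) is F. ✓
3: □((¬r → ¬p) ∨ ¬q) is F. ✓
4: □((¬r → ¬p) ∨ ¬q) is T. ✗
5: □((¬r → ¬p) ∨ ¬q) is T. ✗
Satisfying worlds: {1, 2, 3}.

3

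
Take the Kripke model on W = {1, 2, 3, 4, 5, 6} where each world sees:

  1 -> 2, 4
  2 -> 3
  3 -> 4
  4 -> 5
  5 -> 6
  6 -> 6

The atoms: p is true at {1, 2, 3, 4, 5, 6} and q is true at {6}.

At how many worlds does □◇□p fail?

1: successors {2, 4}; ◇□p there: 2:T, 4:T. ✓
2: successors {3}; ◇□p there: 3:T. ✓
3: successors {4}; ◇□p there: 4:T. ✓
4: successors {5}; ◇□p there: 5:T. ✓
5: successors {6}; ◇□p there: 6:T. ✓
6: successors {6}; ◇□p there: 6:T. ✓
Satisfying worlds: {1, 2, 3, 4, 5, 6}.
So □◇□p fails at the other 0 worlds.

0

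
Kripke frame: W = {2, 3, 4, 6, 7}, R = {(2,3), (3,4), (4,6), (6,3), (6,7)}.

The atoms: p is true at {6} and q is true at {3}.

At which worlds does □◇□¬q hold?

2: successors {3}; ◇□¬q there: 3:T. ✓
3: successors {4}; ◇□¬q there: 4:F. ✗
4: successors {6}; ◇□¬q there: 6:T. ✓
6: successors {3, 7}; ◇□¬q there: 3:T, 7:F. ✗
7: no successors, so □◇□¬q holds vacuously. ✓

{2, 4, 7}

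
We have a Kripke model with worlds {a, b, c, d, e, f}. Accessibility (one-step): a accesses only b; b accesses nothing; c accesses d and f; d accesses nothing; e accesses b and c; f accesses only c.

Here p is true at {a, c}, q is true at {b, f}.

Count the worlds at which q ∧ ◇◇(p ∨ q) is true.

1

a: q is F, ◇◇(p ∨ q) is F. ✗
b: q is T, ◇◇(p ∨ q) is F. ✗
c: q is F, ◇◇(p ∨ q) is T. ✗
d: q is F, ◇◇(p ∨ q) is F. ✗
e: q is F, ◇◇(p ∨ q) is T. ✗
f: q is T, ◇◇(p ∨ q) is T. ✓
Satisfying worlds: {f}.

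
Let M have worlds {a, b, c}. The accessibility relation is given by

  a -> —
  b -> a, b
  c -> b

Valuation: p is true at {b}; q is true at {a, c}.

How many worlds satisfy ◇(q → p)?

2

a: no successors, so ◇(q → p) fails. ✗
b: successors {a, b}; q → p there: a:F, b:T. ✓
c: successors {b}; q → p there: b:T. ✓
Satisfying worlds: {b, c}.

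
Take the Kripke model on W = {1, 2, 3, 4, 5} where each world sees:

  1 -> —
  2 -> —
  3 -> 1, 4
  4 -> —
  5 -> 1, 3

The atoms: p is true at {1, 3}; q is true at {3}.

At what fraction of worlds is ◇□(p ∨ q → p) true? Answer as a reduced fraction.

2/5

1: no successors, so ◇□(p ∨ q → p) fails. ✗
2: no successors, so ◇□(p ∨ q → p) fails. ✗
3: successors {1, 4}; □(p ∨ q → p) there: 1:T, 4:T. ✓
4: no successors, so ◇□(p ∨ q → p) fails. ✗
5: successors {1, 3}; □(p ∨ q → p) there: 1:T, 3:T. ✓
That's 2 of 5 worlds, so 2/5.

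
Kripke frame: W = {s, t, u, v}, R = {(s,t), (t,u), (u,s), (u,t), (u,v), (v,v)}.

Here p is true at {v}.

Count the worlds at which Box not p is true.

2

s: successors {t}; not p there: t:T. ✓
t: successors {u}; not p there: u:T. ✓
u: successors {s, t, v}; not p there: s:T, t:T, v:F. ✗
v: successors {v}; not p there: v:F. ✗
Satisfying worlds: {s, t}.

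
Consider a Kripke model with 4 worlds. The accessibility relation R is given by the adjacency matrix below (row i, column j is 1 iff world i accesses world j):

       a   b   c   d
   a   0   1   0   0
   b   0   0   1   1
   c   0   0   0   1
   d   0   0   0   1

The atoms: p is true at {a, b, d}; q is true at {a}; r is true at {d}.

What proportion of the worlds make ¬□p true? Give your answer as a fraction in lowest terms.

a: □p is T. ✗
b: □p is F. ✓
c: □p is T. ✗
d: □p is T. ✗
That's 1 of 4 worlds, so 1/4.

1/4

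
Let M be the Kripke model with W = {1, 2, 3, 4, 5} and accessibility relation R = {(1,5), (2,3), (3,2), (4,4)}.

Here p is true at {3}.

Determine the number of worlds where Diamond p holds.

1

1: successors {5}; p there: 5:F. ✗
2: successors {3}; p there: 3:T. ✓
3: successors {2}; p there: 2:F. ✗
4: successors {4}; p there: 4:F. ✗
5: no successors, so Diamond p fails. ✗
Satisfying worlds: {2}.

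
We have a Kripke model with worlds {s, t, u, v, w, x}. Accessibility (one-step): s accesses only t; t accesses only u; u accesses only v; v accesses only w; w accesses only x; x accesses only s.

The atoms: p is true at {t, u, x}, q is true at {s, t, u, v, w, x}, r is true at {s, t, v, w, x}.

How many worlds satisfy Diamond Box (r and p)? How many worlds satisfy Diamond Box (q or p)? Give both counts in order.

2 and 6

For Diamond Box (r and p):
s: successors {t}; Box (r and p) there: t:F. ✗
t: successors {u}; Box (r and p) there: u:F. ✗
u: successors {v}; Box (r and p) there: v:F. ✗
v: successors {w}; Box (r and p) there: w:T. ✓
w: successors {x}; Box (r and p) there: x:F. ✗
x: successors {s}; Box (r and p) there: s:T. ✓
— 2 worlds.
For Diamond Box (q or p):
s: successors {t}; Box (q or p) there: t:T. ✓
t: successors {u}; Box (q or p) there: u:T. ✓
u: successors {v}; Box (q or p) there: v:T. ✓
v: successors {w}; Box (q or p) there: w:T. ✓
w: successors {x}; Box (q or p) there: x:T. ✓
x: successors {s}; Box (q or p) there: s:T. ✓
— 6 worlds.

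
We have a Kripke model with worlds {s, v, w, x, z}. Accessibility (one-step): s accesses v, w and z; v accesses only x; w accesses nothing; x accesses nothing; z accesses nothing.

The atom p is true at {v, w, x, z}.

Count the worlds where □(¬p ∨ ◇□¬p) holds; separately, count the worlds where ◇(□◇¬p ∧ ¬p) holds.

3 and 0

For □(¬p ∨ ◇□¬p):
s: successors {v, w, z}; ¬p ∨ ◇□¬p there: v:T, w:F, z:F. ✗
v: successors {x}; ¬p ∨ ◇□¬p there: x:F. ✗
w: no successors, so □(¬p ∨ ◇□¬p) holds vacuously. ✓
x: no successors, so □(¬p ∨ ◇□¬p) holds vacuously. ✓
z: no successors, so □(¬p ∨ ◇□¬p) holds vacuously. ✓
— 3 worlds.
For ◇(□◇¬p ∧ ¬p):
s: successors {v, w, z}; □◇¬p ∧ ¬p there: v:F, w:F, z:F. ✗
v: successors {x}; □◇¬p ∧ ¬p there: x:F. ✗
w: no successors, so ◇(□◇¬p ∧ ¬p) fails. ✗
x: no successors, so ◇(□◇¬p ∧ ¬p) fails. ✗
z: no successors, so ◇(□◇¬p ∧ ¬p) fails. ✗
— 0 worlds.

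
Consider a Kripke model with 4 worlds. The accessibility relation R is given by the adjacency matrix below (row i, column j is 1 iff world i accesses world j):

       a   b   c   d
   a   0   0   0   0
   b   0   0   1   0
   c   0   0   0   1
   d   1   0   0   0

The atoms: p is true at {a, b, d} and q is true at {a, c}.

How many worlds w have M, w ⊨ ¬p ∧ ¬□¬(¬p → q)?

a: ¬p is F, ¬□¬(¬p → q) is F. ✗
b: ¬p is F, ¬□¬(¬p → q) is T. ✗
c: ¬p is T, ¬□¬(¬p → q) is T. ✓
d: ¬p is F, ¬□¬(¬p → q) is T. ✗
Satisfying worlds: {c}.

1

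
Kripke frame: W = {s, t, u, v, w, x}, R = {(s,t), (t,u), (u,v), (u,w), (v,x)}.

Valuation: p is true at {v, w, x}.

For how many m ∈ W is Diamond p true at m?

2

s: successors {t}; p there: t:F. ✗
t: successors {u}; p there: u:F. ✗
u: successors {v, w}; p there: v:T, w:T. ✓
v: successors {x}; p there: x:T. ✓
w: no successors, so Diamond p fails. ✗
x: no successors, so Diamond p fails. ✗
Satisfying worlds: {u, v}.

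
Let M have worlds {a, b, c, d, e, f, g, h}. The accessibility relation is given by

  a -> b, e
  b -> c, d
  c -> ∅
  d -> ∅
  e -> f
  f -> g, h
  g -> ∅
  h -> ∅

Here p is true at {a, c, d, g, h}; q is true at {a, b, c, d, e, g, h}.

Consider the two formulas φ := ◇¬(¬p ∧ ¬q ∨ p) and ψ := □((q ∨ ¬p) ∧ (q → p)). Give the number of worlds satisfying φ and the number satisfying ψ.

1 and 7

For ◇¬(¬p ∧ ¬q ∨ p):
a: successors {b, e}; ¬(¬p ∧ ¬q ∨ p) there: b:T, e:T. ✓
b: successors {c, d}; ¬(¬p ∧ ¬q ∨ p) there: c:F, d:F. ✗
c: no successors, so ◇¬(¬p ∧ ¬q ∨ p) fails. ✗
d: no successors, so ◇¬(¬p ∧ ¬q ∨ p) fails. ✗
e: successors {f}; ¬(¬p ∧ ¬q ∨ p) there: f:F. ✗
f: successors {g, h}; ¬(¬p ∧ ¬q ∨ p) there: g:F, h:F. ✗
g: no successors, so ◇¬(¬p ∧ ¬q ∨ p) fails. ✗
h: no successors, so ◇¬(¬p ∧ ¬q ∨ p) fails. ✗
— 1 world.
For □((q ∨ ¬p) ∧ (q → p)):
a: successors {b, e}; (q ∨ ¬p) ∧ (q → p) there: b:F, e:F. ✗
b: successors {c, d}; (q ∨ ¬p) ∧ (q → p) there: c:T, d:T. ✓
c: no successors, so □((q ∨ ¬p) ∧ (q → p)) holds vacuously. ✓
d: no successors, so □((q ∨ ¬p) ∧ (q → p)) holds vacuously. ✓
e: successors {f}; (q ∨ ¬p) ∧ (q → p) there: f:T. ✓
f: successors {g, h}; (q ∨ ¬p) ∧ (q → p) there: g:T, h:T. ✓
g: no successors, so □((q ∨ ¬p) ∧ (q → p)) holds vacuously. ✓
h: no successors, so □((q ∨ ¬p) ∧ (q → p)) holds vacuously. ✓
— 7 worlds.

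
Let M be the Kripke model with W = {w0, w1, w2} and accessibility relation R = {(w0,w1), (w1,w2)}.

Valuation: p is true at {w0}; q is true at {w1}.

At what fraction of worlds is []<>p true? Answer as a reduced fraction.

1/3

w0: successors {w1}; <>p there: w1:F. ✗
w1: successors {w2}; <>p there: w2:F. ✗
w2: no successors, so []<>p holds vacuously. ✓
That's 1 of 3 worlds, so 1/3.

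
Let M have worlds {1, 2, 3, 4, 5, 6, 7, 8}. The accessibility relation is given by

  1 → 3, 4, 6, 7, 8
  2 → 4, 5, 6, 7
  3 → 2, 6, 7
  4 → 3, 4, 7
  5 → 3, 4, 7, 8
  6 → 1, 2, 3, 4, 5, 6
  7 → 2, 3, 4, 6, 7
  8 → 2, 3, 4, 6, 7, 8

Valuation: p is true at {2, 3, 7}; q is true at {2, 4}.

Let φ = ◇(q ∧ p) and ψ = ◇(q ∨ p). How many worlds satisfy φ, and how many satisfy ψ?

4 and 8

For ◇(q ∧ p):
1: successors {3, 4, 6, 7, 8}; q ∧ p there: 3:F, 4:F, 6:F, 7:F, 8:F. ✗
2: successors {4, 5, 6, 7}; q ∧ p there: 4:F, 5:F, 6:F, 7:F. ✗
3: successors {2, 6, 7}; q ∧ p there: 2:T, 6:F, 7:F. ✓
4: successors {3, 4, 7}; q ∧ p there: 3:F, 4:F, 7:F. ✗
5: successors {3, 4, 7, 8}; q ∧ p there: 3:F, 4:F, 7:F, 8:F. ✗
6: successors {1, 2, 3, 4, 5, 6}; q ∧ p there: 1:F, 2:T, 3:F, 4:F, 5:F, 6:F. ✓
7: successors {2, 3, 4, 6, 7}; q ∧ p there: 2:T, 3:F, 4:F, 6:F, 7:F. ✓
8: successors {2, 3, 4, 6, 7, 8}; q ∧ p there: 2:T, 3:F, 4:F, 6:F, 7:F, 8:F. ✓
— 4 worlds.
For ◇(q ∨ p):
1: successors {3, 4, 6, 7, 8}; q ∨ p there: 3:T, 4:T, 6:F, 7:T, 8:F. ✓
2: successors {4, 5, 6, 7}; q ∨ p there: 4:T, 5:F, 6:F, 7:T. ✓
3: successors {2, 6, 7}; q ∨ p there: 2:T, 6:F, 7:T. ✓
4: successors {3, 4, 7}; q ∨ p there: 3:T, 4:T, 7:T. ✓
5: successors {3, 4, 7, 8}; q ∨ p there: 3:T, 4:T, 7:T, 8:F. ✓
6: successors {1, 2, 3, 4, 5, 6}; q ∨ p there: 1:F, 2:T, 3:T, 4:T, 5:F, 6:F. ✓
7: successors {2, 3, 4, 6, 7}; q ∨ p there: 2:T, 3:T, 4:T, 6:F, 7:T. ✓
8: successors {2, 3, 4, 6, 7, 8}; q ∨ p there: 2:T, 3:T, 4:T, 6:F, 7:T, 8:F. ✓
— 8 worlds.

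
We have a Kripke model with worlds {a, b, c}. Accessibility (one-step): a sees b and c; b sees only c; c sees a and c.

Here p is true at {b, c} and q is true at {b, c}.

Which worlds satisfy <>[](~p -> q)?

a: successors {b, c}; [](~p -> q) there: b:T, c:F. ✓
b: successors {c}; [](~p -> q) there: c:F. ✗
c: successors {a, c}; [](~p -> q) there: a:T, c:F. ✓

{a, c}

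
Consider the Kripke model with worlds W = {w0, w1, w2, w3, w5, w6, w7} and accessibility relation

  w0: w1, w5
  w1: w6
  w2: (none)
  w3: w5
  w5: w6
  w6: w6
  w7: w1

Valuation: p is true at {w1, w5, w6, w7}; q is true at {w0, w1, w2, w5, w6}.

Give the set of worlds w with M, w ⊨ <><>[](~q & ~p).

∅

w0: successors {w1, w5}; <>[](~q & ~p) there: w1:F, w5:F. ✗
w1: successors {w6}; <>[](~q & ~p) there: w6:F. ✗
w2: no successors, so <><>[](~q & ~p) fails. ✗
w3: successors {w5}; <>[](~q & ~p) there: w5:F. ✗
w5: successors {w6}; <>[](~q & ~p) there: w6:F. ✗
w6: successors {w6}; <>[](~q & ~p) there: w6:F. ✗
w7: successors {w1}; <>[](~q & ~p) there: w1:F. ✗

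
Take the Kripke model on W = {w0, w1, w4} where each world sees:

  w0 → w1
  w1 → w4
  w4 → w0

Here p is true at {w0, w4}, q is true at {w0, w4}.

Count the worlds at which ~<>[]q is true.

w0: <>[]q is T. ✗
w1: <>[]q is T. ✗
w4: <>[]q is F. ✓
Satisfying worlds: {w4}.

1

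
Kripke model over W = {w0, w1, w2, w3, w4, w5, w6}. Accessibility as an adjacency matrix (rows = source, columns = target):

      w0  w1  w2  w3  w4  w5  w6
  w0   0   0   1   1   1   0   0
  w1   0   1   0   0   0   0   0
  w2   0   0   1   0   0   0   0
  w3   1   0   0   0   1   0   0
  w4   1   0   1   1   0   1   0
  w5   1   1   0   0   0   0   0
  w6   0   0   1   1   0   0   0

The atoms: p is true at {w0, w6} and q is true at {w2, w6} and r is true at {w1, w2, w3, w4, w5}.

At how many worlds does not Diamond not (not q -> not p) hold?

4

w0: Diamond not (not q -> not p) is F. ✓
w1: Diamond not (not q -> not p) is F. ✓
w2: Diamond not (not q -> not p) is F. ✓
w3: Diamond not (not q -> not p) is T. ✗
w4: Diamond not (not q -> not p) is T. ✗
w5: Diamond not (not q -> not p) is T. ✗
w6: Diamond not (not q -> not p) is F. ✓
Satisfying worlds: {w0, w1, w2, w6}.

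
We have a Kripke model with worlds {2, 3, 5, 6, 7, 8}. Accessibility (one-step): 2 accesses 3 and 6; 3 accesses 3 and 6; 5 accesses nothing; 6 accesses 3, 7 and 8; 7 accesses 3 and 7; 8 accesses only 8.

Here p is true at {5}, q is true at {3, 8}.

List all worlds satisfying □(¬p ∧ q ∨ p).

{5, 8}

2: successors {3, 6}; ¬p ∧ q ∨ p there: 3:T, 6:F. ✗
3: successors {3, 6}; ¬p ∧ q ∨ p there: 3:T, 6:F. ✗
5: no successors, so □(¬p ∧ q ∨ p) holds vacuously. ✓
6: successors {3, 7, 8}; ¬p ∧ q ∨ p there: 3:T, 7:F, 8:T. ✗
7: successors {3, 7}; ¬p ∧ q ∨ p there: 3:T, 7:F. ✗
8: successors {8}; ¬p ∧ q ∨ p there: 8:T. ✓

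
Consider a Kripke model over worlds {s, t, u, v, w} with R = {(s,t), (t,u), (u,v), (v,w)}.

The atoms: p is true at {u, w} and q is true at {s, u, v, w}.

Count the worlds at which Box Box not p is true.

3

s: successors {t}; Box not p there: t:F. ✗
t: successors {u}; Box not p there: u:T. ✓
u: successors {v}; Box not p there: v:F. ✗
v: successors {w}; Box not p there: w:T. ✓
w: no successors, so Box Box not p holds vacuously. ✓
Satisfying worlds: {t, v, w}.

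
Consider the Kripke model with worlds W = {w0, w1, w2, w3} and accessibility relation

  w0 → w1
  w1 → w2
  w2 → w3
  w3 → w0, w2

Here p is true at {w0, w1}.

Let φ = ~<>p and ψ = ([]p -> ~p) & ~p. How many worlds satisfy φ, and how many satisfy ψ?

For ~<>p:
w0: <>p is T. ✗
w1: <>p is F. ✓
w2: <>p is F. ✓
w3: <>p is T. ✗
— 2 worlds.
For ([]p -> ~p) & ~p:
w0: []p -> ~p is F, ~p is F. ✗
w1: []p -> ~p is T, ~p is F. ✗
w2: []p -> ~p is T, ~p is T. ✓
w3: []p -> ~p is T, ~p is T. ✓
— 2 worlds.

2 and 2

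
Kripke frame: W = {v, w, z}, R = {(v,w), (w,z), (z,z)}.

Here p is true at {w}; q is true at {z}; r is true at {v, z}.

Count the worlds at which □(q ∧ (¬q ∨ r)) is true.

2

v: successors {w}; q ∧ (¬q ∨ r) there: w:F. ✗
w: successors {z}; q ∧ (¬q ∨ r) there: z:T. ✓
z: successors {z}; q ∧ (¬q ∨ r) there: z:T. ✓
Satisfying worlds: {w, z}.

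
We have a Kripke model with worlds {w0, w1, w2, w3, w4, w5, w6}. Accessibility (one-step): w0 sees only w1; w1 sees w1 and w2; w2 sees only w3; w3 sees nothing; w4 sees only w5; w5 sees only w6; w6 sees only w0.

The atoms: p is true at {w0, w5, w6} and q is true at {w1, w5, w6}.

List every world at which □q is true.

w0: successors {w1}; q there: w1:T. ✓
w1: successors {w1, w2}; q there: w1:T, w2:F. ✗
w2: successors {w3}; q there: w3:F. ✗
w3: no successors, so □q holds vacuously. ✓
w4: successors {w5}; q there: w5:T. ✓
w5: successors {w6}; q there: w6:T. ✓
w6: successors {w0}; q there: w0:F. ✗

{w0, w3, w4, w5}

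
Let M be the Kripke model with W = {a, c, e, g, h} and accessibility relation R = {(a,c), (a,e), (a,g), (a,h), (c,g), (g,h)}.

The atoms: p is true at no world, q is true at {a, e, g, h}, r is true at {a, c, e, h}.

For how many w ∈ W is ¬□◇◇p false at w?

a: □◇◇p is F. ✓
c: □◇◇p is F. ✓
e: □◇◇p is T. ✗
g: □◇◇p is F. ✓
h: □◇◇p is T. ✗
Satisfying worlds: {a, c, g}.
So ¬□◇◇p fails at the other 2 worlds.

2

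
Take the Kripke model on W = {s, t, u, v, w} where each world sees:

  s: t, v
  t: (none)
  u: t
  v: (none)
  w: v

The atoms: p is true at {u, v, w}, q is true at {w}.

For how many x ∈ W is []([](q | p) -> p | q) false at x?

2

s: successors {t, v}; [](q | p) -> p | q there: t:F, v:T. ✗
t: no successors, so []([](q | p) -> p | q) holds vacuously. ✓
u: successors {t}; [](q | p) -> p | q there: t:F. ✗
v: no successors, so []([](q | p) -> p | q) holds vacuously. ✓
w: successors {v}; [](q | p) -> p | q there: v:T. ✓
Satisfying worlds: {t, v, w}.
So []([](q | p) -> p | q) fails at the other 2 worlds.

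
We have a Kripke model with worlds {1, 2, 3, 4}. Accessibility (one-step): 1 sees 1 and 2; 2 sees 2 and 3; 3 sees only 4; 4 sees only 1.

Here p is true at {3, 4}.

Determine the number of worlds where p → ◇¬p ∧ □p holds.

2

1: p is F, ◇¬p ∧ □p is F. ✓
2: p is F, ◇¬p ∧ □p is F. ✓
3: p is T, ◇¬p ∧ □p is F. ✗
4: p is T, ◇¬p ∧ □p is F. ✗
Satisfying worlds: {1, 2}.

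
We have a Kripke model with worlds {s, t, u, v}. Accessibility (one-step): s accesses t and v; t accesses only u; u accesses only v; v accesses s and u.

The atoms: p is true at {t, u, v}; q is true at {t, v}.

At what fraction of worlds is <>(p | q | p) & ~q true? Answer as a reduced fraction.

s: <>(p | q | p) is T, ~q is T. ✓
t: <>(p | q | p) is T, ~q is F. ✗
u: <>(p | q | p) is T, ~q is T. ✓
v: <>(p | q | p) is T, ~q is F. ✗
That's 2 of 4 worlds, so 2/4 = 1/2.

1/2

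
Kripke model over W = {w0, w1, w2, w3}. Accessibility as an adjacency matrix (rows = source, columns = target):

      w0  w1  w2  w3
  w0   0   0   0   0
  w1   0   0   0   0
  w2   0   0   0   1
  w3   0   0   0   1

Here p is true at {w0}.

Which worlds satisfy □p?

{w0, w1}

w0: no successors, so □p holds vacuously. ✓
w1: no successors, so □p holds vacuously. ✓
w2: successors {w3}; p there: w3:F. ✗
w3: successors {w3}; p there: w3:F. ✗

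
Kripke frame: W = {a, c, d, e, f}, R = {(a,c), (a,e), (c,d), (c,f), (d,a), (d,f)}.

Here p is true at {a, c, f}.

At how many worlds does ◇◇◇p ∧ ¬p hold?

a: ◇◇◇p is T, ¬p is F. ✗
c: ◇◇◇p is T, ¬p is F. ✗
d: ◇◇◇p is T, ¬p is T. ✓
e: ◇◇◇p is F, ¬p is T. ✗
f: ◇◇◇p is F, ¬p is F. ✗
Satisfying worlds: {d}.

1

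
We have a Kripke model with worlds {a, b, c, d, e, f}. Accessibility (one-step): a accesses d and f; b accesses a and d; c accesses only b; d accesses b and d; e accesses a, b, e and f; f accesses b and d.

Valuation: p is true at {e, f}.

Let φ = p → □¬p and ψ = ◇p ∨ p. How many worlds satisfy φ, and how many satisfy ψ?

For p → □¬p:
a: p is F, □¬p is F. ✓
b: p is F, □¬p is T. ✓
c: p is F, □¬p is T. ✓
d: p is F, □¬p is T. ✓
e: p is T, □¬p is F. ✗
f: p is T, □¬p is T. ✓
— 5 worlds.
For ◇p ∨ p:
a: ◇p is T, p is F. ✓
b: ◇p is F, p is F. ✗
c: ◇p is F, p is F. ✗
d: ◇p is F, p is F. ✗
e: ◇p is T, p is T. ✓
f: ◇p is F, p is T. ✓
— 3 worlds.

5 and 3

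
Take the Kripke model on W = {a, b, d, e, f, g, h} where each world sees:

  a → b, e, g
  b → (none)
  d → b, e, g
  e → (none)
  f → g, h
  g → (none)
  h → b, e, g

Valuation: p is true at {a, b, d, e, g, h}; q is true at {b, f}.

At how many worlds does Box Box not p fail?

a: successors {b, e, g}; Box not p there: b:T, e:T, g:T. ✓
b: no successors, so Box Box not p holds vacuously. ✓
d: successors {b, e, g}; Box not p there: b:T, e:T, g:T. ✓
e: no successors, so Box Box not p holds vacuously. ✓
f: successors {g, h}; Box not p there: g:T, h:F. ✗
g: no successors, so Box Box not p holds vacuously. ✓
h: successors {b, e, g}; Box not p there: b:T, e:T, g:T. ✓
Satisfying worlds: {a, b, d, e, g, h}.
So Box Box not p fails at the other 1 world.

1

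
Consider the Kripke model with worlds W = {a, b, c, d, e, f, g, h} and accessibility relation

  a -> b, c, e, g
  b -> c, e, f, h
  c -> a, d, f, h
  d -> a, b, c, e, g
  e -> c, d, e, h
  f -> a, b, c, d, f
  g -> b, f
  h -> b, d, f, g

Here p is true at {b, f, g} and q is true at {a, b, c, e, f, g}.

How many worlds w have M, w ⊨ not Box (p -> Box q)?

a: Box (p -> Box q) is F. ✓
b: Box (p -> Box q) is F. ✓
c: Box (p -> Box q) is F. ✓
d: Box (p -> Box q) is F. ✓
e: Box (p -> Box q) is T. ✗
f: Box (p -> Box q) is F. ✓
g: Box (p -> Box q) is F. ✓
h: Box (p -> Box q) is F. ✓
Satisfying worlds: {a, b, c, d, f, g, h}.

7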